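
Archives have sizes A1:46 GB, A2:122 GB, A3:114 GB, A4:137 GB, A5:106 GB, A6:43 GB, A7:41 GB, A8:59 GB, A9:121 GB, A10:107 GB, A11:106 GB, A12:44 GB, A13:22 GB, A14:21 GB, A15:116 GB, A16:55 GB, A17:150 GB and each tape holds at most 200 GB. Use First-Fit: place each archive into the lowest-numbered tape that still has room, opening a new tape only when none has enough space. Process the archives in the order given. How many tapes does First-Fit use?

Put A1 (46 GB) in tape 1; 154 GB remain.
Put A2 (122 GB) in tape 1; 32 GB remain.
Put A3 (114 GB) in tape 2; 86 GB remain.
Put A4 (137 GB) in tape 3; 63 GB remain.
Put A5 (106 GB) in tape 4; 94 GB remain.
Put A6 (43 GB) in tape 2; 43 GB remain.
Put A7 (41 GB) in tape 2; 2 GB remain.
Put A8 (59 GB) in tape 3; 4 GB remain.
Put A9 (121 GB) in tape 5; 79 GB remain.
Put A10 (107 GB) in tape 6; 93 GB remain.
Put A11 (106 GB) in tape 7; 94 GB remain.
Put A12 (44 GB) in tape 4; 50 GB remain.
Put A13 (22 GB) in tape 1; 10 GB remain.
Put A14 (21 GB) in tape 4; 29 GB remain.
Put A15 (116 GB) in tape 8; 84 GB remain.
Put A16 (55 GB) in tape 5; 24 GB remain.
Put A17 (150 GB) in tape 9; 50 GB remain.
Final tapes: [46,122,22] [114,43,41] [137,59] [106,44,21] [121,55] [107] [106] [116] [150].

9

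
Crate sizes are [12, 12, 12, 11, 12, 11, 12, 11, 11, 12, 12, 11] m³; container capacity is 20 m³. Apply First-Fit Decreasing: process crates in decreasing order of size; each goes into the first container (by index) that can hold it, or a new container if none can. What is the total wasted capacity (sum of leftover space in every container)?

Sorted descending: 12, 12, 12, 12, 12, 12, 12, 11, 11, 11, 11, 11.
container 1: place 12 m³, 8 m³ left
container 2: place 12 m³, 8 m³ left
container 3: place 12 m³, 8 m³ left
container 4: place 12 m³, 8 m³ left
container 5: place 12 m³, 8 m³ left
container 6: place 12 m³, 8 m³ left
container 7: place 12 m³, 8 m³ left
container 8: place 11 m³, 9 m³ left
container 9: place 11 m³, 9 m³ left
container 10: place 11 m³, 9 m³ left
container 11: place 11 m³, 9 m³ left
container 12: place 11 m³, 9 m³ left
12 containers × 20 m³ = 240 m³; used 139 m³; unused 101 m³.

101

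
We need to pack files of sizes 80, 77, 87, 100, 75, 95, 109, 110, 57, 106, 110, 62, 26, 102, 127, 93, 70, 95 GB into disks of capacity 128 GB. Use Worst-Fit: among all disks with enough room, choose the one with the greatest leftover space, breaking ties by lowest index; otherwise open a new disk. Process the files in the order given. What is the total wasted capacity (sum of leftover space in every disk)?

467

80 GB → disk 1 (remaining 48 GB)
77 GB → disk 2 (remaining 51 GB)
87 GB → disk 3 (remaining 41 GB)
100 GB → disk 4 (remaining 28 GB)
75 GB → disk 5 (remaining 53 GB)
95 GB → disk 6 (remaining 33 GB)
109 GB → disk 7 (remaining 19 GB)
110 GB → disk 8 (remaining 18 GB)
57 GB → disk 9 (remaining 71 GB)
106 GB → disk 10 (remaining 22 GB)
110 GB → disk 11 (remaining 18 GB)
62 GB → disk 9 (remaining 9 GB)
26 GB → disk 5 (remaining 27 GB)
102 GB → disk 12 (remaining 26 GB)
127 GB → disk 13 (remaining 1 GB)
93 GB → disk 14 (remaining 35 GB)
70 GB → disk 15 (remaining 58 GB)
95 GB → disk 16 (remaining 33 GB)
16 disks × 128 GB = 2048 GB; used 1581 GB; unused 467 GB.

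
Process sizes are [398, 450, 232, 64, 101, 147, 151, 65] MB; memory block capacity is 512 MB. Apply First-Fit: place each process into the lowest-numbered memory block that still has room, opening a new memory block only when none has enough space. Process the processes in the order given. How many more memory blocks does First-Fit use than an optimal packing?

0

First-Fit: [398,64] [450] [232,101,147] [151,65] → 4 memory blocks.
Total size 1608 MB; any packing needs at least ⌈1608/512⌉ = 4 memory blocks.
So 4 is already optimal.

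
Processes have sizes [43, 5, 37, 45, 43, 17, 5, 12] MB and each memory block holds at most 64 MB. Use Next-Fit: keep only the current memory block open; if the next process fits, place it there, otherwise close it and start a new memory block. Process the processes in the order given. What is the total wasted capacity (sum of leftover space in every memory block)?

memory block 1: place 43 MB, 21 MB left
memory block 1: place 5 MB, 16 MB left
memory block 2: place 37 MB, 27 MB left
memory block 3: place 45 MB, 19 MB left
memory block 4: place 43 MB, 21 MB left
memory block 4: place 17 MB, 4 MB left
memory block 5: place 5 MB, 59 MB left
memory block 5: place 12 MB, 47 MB left
5 memory blocks × 64 MB = 320 MB; used 207 MB; unused 113 MB.

113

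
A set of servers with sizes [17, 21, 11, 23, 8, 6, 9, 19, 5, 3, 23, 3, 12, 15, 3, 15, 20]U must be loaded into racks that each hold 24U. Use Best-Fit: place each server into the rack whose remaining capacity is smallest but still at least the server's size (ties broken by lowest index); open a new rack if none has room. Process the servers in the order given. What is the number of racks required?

17U → rack 1 (remaining 7U)
21U → rack 2 (remaining 3U)
11U → rack 3 (remaining 13U)
23U → rack 4 (remaining 1U)
8U → rack 3 (remaining 5U)
6U → rack 1 (remaining 1U)
9U → rack 5 (remaining 15U)
19U → rack 6 (remaining 5U)
5U → rack 3 (remaining 0U)
3U → rack 2 (remaining 0U)
23U → rack 7 (remaining 1U)
3U → rack 6 (remaining 2U)
12U → rack 5 (remaining 3U)
15U → rack 8 (remaining 9U)
3U → rack 5 (remaining 0U)
15U → rack 9 (remaining 9U)
20U → rack 10 (remaining 4U)
Final racks: [17,6] [21,3] [11,8,5] [23] [9,12,3] [19,3] [23] [15] [15] [20].

10 racks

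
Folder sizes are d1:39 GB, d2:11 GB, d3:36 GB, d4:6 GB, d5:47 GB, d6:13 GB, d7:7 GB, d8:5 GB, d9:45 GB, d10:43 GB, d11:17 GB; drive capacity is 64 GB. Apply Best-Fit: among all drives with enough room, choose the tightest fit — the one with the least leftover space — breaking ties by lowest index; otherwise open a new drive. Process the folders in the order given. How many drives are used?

d1 (39 GB) → drive 1 (remaining 25 GB)
d2 (11 GB) → drive 1 (remaining 14 GB)
d3 (36 GB) → drive 2 (remaining 28 GB)
d4 (6 GB) → drive 1 (remaining 8 GB)
d5 (47 GB) → drive 3 (remaining 17 GB)
d6 (13 GB) → drive 3 (remaining 4 GB)
d7 (7 GB) → drive 1 (remaining 1 GB)
d8 (5 GB) → drive 2 (remaining 23 GB)
d9 (45 GB) → drive 4 (remaining 19 GB)
d10 (43 GB) → drive 5 (remaining 21 GB)
d11 (17 GB) → drive 4 (remaining 2 GB)
Final drives: [39,11,6,7] [36,5] [47,13] [45,17] [43].

5 drives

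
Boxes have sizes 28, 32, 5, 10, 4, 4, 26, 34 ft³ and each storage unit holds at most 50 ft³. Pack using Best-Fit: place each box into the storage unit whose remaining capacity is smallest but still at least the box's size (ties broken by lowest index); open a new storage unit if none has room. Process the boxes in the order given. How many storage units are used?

storage unit 1: place 28 ft³, 22 ft³ left
storage unit 2: place 32 ft³, 18 ft³ left
storage unit 2: place 5 ft³, 13 ft³ left
storage unit 2: place 10 ft³, 3 ft³ left
storage unit 1: place 4 ft³, 18 ft³ left
storage unit 1: place 4 ft³, 14 ft³ left
storage unit 3: place 26 ft³, 24 ft³ left
storage unit 4: place 34 ft³, 16 ft³ left
Final storage units: [28,4,4] [32,5,10] [26] [34].

4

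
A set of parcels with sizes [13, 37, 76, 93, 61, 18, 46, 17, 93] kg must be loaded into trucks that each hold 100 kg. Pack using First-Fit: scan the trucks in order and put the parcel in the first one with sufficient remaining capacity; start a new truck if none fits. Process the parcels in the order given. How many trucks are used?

6

Put 13 kg in truck 1; 87 kg remain.
Put 37 kg in truck 1; 50 kg remain.
Put 76 kg in truck 2; 24 kg remain.
Put 93 kg in truck 3; 7 kg remain.
Put 61 kg in truck 4; 39 kg remain.
Put 18 kg in truck 1; 32 kg remain.
Put 46 kg in truck 5; 54 kg remain.
Put 17 kg in truck 1; 15 kg remain.
Put 93 kg in truck 6; 7 kg remain.
Final trucks: [13,37,18,17] [76] [93] [61] [46] [93].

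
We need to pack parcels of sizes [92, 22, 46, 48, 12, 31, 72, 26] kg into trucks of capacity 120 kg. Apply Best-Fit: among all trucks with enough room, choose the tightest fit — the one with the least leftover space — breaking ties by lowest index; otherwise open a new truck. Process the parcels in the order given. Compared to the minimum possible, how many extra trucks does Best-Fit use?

Best-Fit: [92,22] [46,48,12] [31,72] [26] → 4 trucks.
Total size 349 kg; any packing needs at least ⌈349/120⌉ = 3 trucks.
An optimal packing achieves that bound: [92,26] [72,48] [46,31,22,12] → 3 trucks.
Excess: 4 − 3 = 1.

1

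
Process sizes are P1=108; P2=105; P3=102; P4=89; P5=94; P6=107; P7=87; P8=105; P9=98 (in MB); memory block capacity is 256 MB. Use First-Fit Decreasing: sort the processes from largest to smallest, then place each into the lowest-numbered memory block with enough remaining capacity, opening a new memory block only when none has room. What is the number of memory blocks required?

Sorted descending: 108, 107, 105, 105, 102, 98, 94, 89, 87.
Put 108 MB in memory block 1; 148 MB remain.
Put 107 MB in memory block 1; 41 MB remain.
Put 105 MB in memory block 2; 151 MB remain.
Put 105 MB in memory block 2; 46 MB remain.
Put 102 MB in memory block 3; 154 MB remain.
Put 98 MB in memory block 3; 56 MB remain.
Put 94 MB in memory block 4; 162 MB remain.
Put 89 MB in memory block 4; 73 MB remain.
Put 87 MB in memory block 5; 169 MB remain.

5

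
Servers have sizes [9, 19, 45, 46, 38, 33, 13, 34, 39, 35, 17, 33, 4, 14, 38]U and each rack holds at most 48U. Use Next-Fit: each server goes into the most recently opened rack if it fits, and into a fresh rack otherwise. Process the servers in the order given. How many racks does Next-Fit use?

rack 1: place 9U, 39U left
rack 1: place 19U, 20U left
rack 2: place 45U, 3U left
rack 3: place 46U, 2U left
rack 4: place 38U, 10U left
rack 5: place 33U, 15U left
rack 5: place 13U, 2U left
rack 6: place 34U, 14U left
rack 7: place 39U, 9U left
rack 8: place 35U, 13U left
rack 9: place 17U, 31U left
rack 10: place 33U, 15U left
rack 10: place 4U, 11U left
rack 11: place 14U, 34U left
rack 12: place 38U, 10U left

12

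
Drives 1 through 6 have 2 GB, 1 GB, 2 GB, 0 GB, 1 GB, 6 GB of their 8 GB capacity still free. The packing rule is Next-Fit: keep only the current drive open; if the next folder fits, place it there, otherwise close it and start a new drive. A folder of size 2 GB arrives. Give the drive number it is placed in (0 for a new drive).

6

Next-Fit only looks at drive 6, which has 6 GB free.
2 GB fits there.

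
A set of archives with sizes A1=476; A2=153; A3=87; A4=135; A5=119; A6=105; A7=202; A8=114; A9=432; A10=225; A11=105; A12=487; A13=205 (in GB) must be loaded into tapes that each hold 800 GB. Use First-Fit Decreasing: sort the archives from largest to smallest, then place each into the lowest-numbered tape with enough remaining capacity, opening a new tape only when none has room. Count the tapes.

Sorted descending: 487, 476, 432, 225, 205, 202, 153, 135, 119, 114, 105, 105, 87.
487 GB → tape 1 (remaining 313 GB)
476 GB → tape 2 (remaining 324 GB)
432 GB → tape 3 (remaining 368 GB)
225 GB → tape 1 (remaining 88 GB)
205 GB → tape 2 (remaining 119 GB)
202 GB → tape 3 (remaining 166 GB)
153 GB → tape 3 (remaining 13 GB)
135 GB → tape 4 (remaining 665 GB)
119 GB → tape 2 (remaining 0 GB)
114 GB → tape 4 (remaining 551 GB)
105 GB → tape 4 (remaining 446 GB)
105 GB → tape 4 (remaining 341 GB)
87 GB → tape 1 (remaining 1 GB)
Final tapes: [487,225,87] [476,205,119] [432,202,153] [135,114,105,105].

4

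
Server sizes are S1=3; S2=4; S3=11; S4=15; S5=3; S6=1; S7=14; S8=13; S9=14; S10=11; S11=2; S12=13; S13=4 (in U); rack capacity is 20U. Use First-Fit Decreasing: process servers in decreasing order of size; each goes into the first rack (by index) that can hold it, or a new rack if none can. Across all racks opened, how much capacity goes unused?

32

Sorted descending: 15, 14, 14, 13, 13, 11, 11, 4, 4, 3, 3, 2, 1.
rack 1: place 15U, 5U left
rack 2: place 14U, 6U left
rack 3: place 14U, 6U left
rack 4: place 13U, 7U left
rack 5: place 13U, 7U left
rack 6: place 11U, 9U left
rack 7: place 11U, 9U left
rack 1: place 4U, 1U left
rack 2: place 4U, 2U left
rack 3: place 3U, 3U left
rack 3: place 3U, 0U left
rack 2: place 2U, 0U left
rack 1: place 1U, 0U left
7 racks × 20U = 140U; used 108U; unused 32U.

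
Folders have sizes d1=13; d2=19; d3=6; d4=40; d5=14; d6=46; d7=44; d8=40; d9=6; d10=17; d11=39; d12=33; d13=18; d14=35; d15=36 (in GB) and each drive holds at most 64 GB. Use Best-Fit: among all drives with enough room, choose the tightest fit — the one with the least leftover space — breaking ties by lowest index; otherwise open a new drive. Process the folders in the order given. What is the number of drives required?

d1 (13 GB) → drive 1 (remaining 51 GB)
d2 (19 GB) → drive 1 (remaining 32 GB)
d3 (6 GB) → drive 1 (remaining 26 GB)
d4 (40 GB) → drive 2 (remaining 24 GB)
d5 (14 GB) → drive 2 (remaining 10 GB)
d6 (46 GB) → drive 3 (remaining 18 GB)
d7 (44 GB) → drive 4 (remaining 20 GB)
d8 (40 GB) → drive 5 (remaining 24 GB)
d9 (6 GB) → drive 2 (remaining 4 GB)
d10 (17 GB) → drive 3 (remaining 1 GB)
d11 (39 GB) → drive 6 (remaining 25 GB)
d12 (33 GB) → drive 7 (remaining 31 GB)
d13 (18 GB) → drive 4 (remaining 2 GB)
d14 (35 GB) → drive 8 (remaining 29 GB)
d15 (36 GB) → drive 9 (remaining 28 GB)

9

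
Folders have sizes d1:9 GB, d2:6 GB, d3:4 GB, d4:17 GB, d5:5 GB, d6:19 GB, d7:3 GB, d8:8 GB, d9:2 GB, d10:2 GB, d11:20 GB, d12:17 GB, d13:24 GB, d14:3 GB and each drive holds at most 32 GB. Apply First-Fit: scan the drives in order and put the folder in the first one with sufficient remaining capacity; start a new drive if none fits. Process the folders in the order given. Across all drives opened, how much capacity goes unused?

Put d1 (9 GB) in drive 1; 23 GB remain.
Put d2 (6 GB) in drive 1; 17 GB remain.
Put d3 (4 GB) in drive 1; 13 GB remain.
Put d4 (17 GB) in drive 2; 15 GB remain.
Put d5 (5 GB) in drive 1; 8 GB remain.
Put d6 (19 GB) in drive 3; 13 GB remain.
Put d7 (3 GB) in drive 1; 5 GB remain.
Put d8 (8 GB) in drive 2; 7 GB remain.
Put d9 (2 GB) in drive 1; 3 GB remain.
Put d10 (2 GB) in drive 1; 1 GB remain.
Put d11 (20 GB) in drive 4; 12 GB remain.
Put d12 (17 GB) in drive 5; 15 GB remain.
Put d13 (24 GB) in drive 6; 8 GB remain.
Put d14 (3 GB) in drive 2; 4 GB remain.
6 drives × 32 GB = 192 GB; used 139 GB; unused 53 GB.

53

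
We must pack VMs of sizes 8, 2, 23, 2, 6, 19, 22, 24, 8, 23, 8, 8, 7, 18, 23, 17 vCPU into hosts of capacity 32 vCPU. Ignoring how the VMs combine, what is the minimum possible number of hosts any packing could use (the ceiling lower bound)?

Total size = 8 + 2 + 23 + 2 + 6 + 19 + 22 + 24 + 8 + 23 + 8 + 8 + 7 + 18 + 23 + 17 = 218 vCPU.
⌈218 / 32⌉ = 7.

7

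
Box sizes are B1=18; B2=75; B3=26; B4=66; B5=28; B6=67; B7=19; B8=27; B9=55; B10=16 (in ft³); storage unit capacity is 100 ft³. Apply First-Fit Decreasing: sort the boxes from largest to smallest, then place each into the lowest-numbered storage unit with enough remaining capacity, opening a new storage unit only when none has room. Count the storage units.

5

Sorted descending: 75, 67, 66, 55, 28, 27, 26, 19, 18, 16.
Put 75 ft³ in storage unit 1; 25 ft³ remain.
Put 67 ft³ in storage unit 2; 33 ft³ remain.
Put 66 ft³ in storage unit 3; 34 ft³ remain.
Put 55 ft³ in storage unit 4; 45 ft³ remain.
Put 28 ft³ in storage unit 2; 5 ft³ remain.
Put 27 ft³ in storage unit 3; 7 ft³ remain.
Put 26 ft³ in storage unit 4; 19 ft³ remain.
Put 19 ft³ in storage unit 1; 6 ft³ remain.
Put 18 ft³ in storage unit 4; 1 ft³ remain.
Put 16 ft³ in storage unit 5; 84 ft³ remain.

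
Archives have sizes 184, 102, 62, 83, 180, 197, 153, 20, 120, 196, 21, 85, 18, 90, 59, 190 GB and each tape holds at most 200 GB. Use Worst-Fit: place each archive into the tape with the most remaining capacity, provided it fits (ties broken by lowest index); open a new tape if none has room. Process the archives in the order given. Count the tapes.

10

184 GB → tape 1 (remaining 16 GB)
102 GB → tape 2 (remaining 98 GB)
62 GB → tape 2 (remaining 36 GB)
83 GB → tape 3 (remaining 117 GB)
180 GB → tape 4 (remaining 20 GB)
197 GB → tape 5 (remaining 3 GB)
153 GB → tape 6 (remaining 47 GB)
20 GB → tape 3 (remaining 97 GB)
120 GB → tape 7 (remaining 80 GB)
196 GB → tape 8 (remaining 4 GB)
21 GB → tape 3 (remaining 76 GB)
85 GB → tape 9 (remaining 115 GB)
18 GB → tape 9 (remaining 97 GB)
90 GB → tape 9 (remaining 7 GB)
59 GB → tape 7 (remaining 21 GB)
190 GB → tape 10 (remaining 10 GB)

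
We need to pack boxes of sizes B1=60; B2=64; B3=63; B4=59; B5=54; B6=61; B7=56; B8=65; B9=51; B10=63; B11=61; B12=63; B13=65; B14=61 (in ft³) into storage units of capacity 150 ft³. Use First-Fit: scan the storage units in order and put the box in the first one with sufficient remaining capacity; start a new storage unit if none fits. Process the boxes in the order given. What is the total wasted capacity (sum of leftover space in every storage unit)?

Put B1 (60 ft³) in storage unit 1; 90 ft³ remain.
Put B2 (64 ft³) in storage unit 1; 26 ft³ remain.
Put B3 (63 ft³) in storage unit 2; 87 ft³ remain.
Put B4 (59 ft³) in storage unit 2; 28 ft³ remain.
Put B5 (54 ft³) in storage unit 3; 96 ft³ remain.
Put B6 (61 ft³) in storage unit 3; 35 ft³ remain.
Put B7 (56 ft³) in storage unit 4; 94 ft³ remain.
Put B8 (65 ft³) in storage unit 4; 29 ft³ remain.
Put B9 (51 ft³) in storage unit 5; 99 ft³ remain.
Put B10 (63 ft³) in storage unit 5; 36 ft³ remain.
Put B11 (61 ft³) in storage unit 6; 89 ft³ remain.
Put B12 (63 ft³) in storage unit 6; 26 ft³ remain.
Put B13 (65 ft³) in storage unit 7; 85 ft³ remain.
Put B14 (61 ft³) in storage unit 7; 24 ft³ remain.
7 storage units × 150 ft³ = 1050 ft³; used 846 ft³; unused 204 ft³.

204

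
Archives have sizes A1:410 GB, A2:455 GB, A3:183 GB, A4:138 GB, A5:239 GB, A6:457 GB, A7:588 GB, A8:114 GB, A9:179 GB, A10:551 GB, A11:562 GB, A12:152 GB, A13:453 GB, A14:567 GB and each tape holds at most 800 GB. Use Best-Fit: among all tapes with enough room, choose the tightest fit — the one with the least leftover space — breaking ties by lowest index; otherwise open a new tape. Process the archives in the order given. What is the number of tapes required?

8

tape 1: place A1 (410 GB), 390 GB left
tape 2: place A2 (455 GB), 345 GB left
tape 2: place A3 (183 GB), 162 GB left
tape 2: place A4 (138 GB), 24 GB left
tape 1: place A5 (239 GB), 151 GB left
tape 3: place A6 (457 GB), 343 GB left
tape 4: place A7 (588 GB), 212 GB left
tape 1: place A8 (114 GB), 37 GB left
tape 4: place A9 (179 GB), 33 GB left
tape 5: place A10 (551 GB), 249 GB left
tape 6: place A11 (562 GB), 238 GB left
tape 6: place A12 (152 GB), 86 GB left
tape 7: place A13 (453 GB), 347 GB left
tape 8: place A14 (567 GB), 233 GB left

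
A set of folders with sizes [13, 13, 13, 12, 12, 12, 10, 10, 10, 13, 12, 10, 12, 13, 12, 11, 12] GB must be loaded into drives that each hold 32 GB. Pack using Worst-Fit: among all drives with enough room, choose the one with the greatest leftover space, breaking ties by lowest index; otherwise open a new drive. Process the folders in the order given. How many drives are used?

13 GB → drive 1 (remaining 19 GB)
13 GB → drive 1 (remaining 6 GB)
13 GB → drive 2 (remaining 19 GB)
12 GB → drive 2 (remaining 7 GB)
12 GB → drive 3 (remaining 20 GB)
12 GB → drive 3 (remaining 8 GB)
10 GB → drive 4 (remaining 22 GB)
10 GB → drive 4 (remaining 12 GB)
10 GB → drive 4 (remaining 2 GB)
13 GB → drive 5 (remaining 19 GB)
12 GB → drive 5 (remaining 7 GB)
10 GB → drive 6 (remaining 22 GB)
12 GB → drive 6 (remaining 10 GB)
13 GB → drive 7 (remaining 19 GB)
12 GB → drive 7 (remaining 7 GB)
11 GB → drive 8 (remaining 21 GB)
12 GB → drive 8 (remaining 9 GB)
Final drives: [13,13] [13,12] [12,12] [10,10,10] [13,12] [10,12] [13,12] [11,12].

8 drives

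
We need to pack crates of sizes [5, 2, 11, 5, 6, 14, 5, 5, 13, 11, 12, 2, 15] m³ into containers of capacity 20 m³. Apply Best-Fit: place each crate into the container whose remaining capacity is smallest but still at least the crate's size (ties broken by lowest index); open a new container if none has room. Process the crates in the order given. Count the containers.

7

Put 5 m³ in container 1; 15 m³ remain.
Put 2 m³ in container 1; 13 m³ remain.
Put 11 m³ in container 1; 2 m³ remain.
Put 5 m³ in container 2; 15 m³ remain.
Put 6 m³ in container 2; 9 m³ remain.
Put 14 m³ in container 3; 6 m³ remain.
Put 5 m³ in container 3; 1 m³ remain.
Put 5 m³ in container 2; 4 m³ remain.
Put 13 m³ in container 4; 7 m³ remain.
Put 11 m³ in container 5; 9 m³ remain.
Put 12 m³ in container 6; 8 m³ remain.
Put 2 m³ in container 1; 0 m³ remain.
Put 15 m³ in container 7; 5 m³ remain.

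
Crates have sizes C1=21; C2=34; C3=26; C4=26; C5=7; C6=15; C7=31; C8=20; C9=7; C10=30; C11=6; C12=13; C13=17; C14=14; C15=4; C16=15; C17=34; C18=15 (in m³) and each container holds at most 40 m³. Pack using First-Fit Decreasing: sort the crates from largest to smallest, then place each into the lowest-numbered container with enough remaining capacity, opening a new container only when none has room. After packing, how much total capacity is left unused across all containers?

25

Sorted descending: 34, 34, 31, 30, 26, 26, 21, 20, 17, 15, 15, 15, 14, 13, 7, 7, 6, 4.
Put 34 m³ in container 1; 6 m³ remain.
Put 34 m³ in container 2; 6 m³ remain.
Put 31 m³ in container 3; 9 m³ remain.
Put 30 m³ in container 4; 10 m³ remain.
Put 26 m³ in container 5; 14 m³ remain.
Put 26 m³ in container 6; 14 m³ remain.
Put 21 m³ in container 7; 19 m³ remain.
Put 20 m³ in container 8; 20 m³ remain.
Put 17 m³ in container 7; 2 m³ remain.
Put 15 m³ in container 8; 5 m³ remain.
Put 15 m³ in container 9; 25 m³ remain.
Put 15 m³ in container 9; 10 m³ remain.
Put 14 m³ in container 5; 0 m³ remain.
Put 13 m³ in container 6; 1 m³ remain.
Put 7 m³ in container 3; 2 m³ remain.
Put 7 m³ in container 4; 3 m³ remain.
Put 6 m³ in container 1; 0 m³ remain.
Put 4 m³ in container 2; 2 m³ remain.
9 containers × 40 m³ = 360 m³; used 335 m³; unused 25 m³.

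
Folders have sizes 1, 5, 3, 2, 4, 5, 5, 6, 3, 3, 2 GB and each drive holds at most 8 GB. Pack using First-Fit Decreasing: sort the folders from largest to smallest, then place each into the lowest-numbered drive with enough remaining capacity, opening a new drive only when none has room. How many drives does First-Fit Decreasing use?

Sorted descending: 6, 5, 5, 5, 4, 3, 3, 3, 2, 2, 1.
Put 6 GB in drive 1; 2 GB remain.
Put 5 GB in drive 2; 3 GB remain.
Put 5 GB in drive 3; 3 GB remain.
Put 5 GB in drive 4; 3 GB remain.
Put 4 GB in drive 5; 4 GB remain.
Put 3 GB in drive 2; 0 GB remain.
Put 3 GB in drive 3; 0 GB remain.
Put 3 GB in drive 4; 0 GB remain.
Put 2 GB in drive 1; 0 GB remain.
Put 2 GB in drive 5; 2 GB remain.
Put 1 GB in drive 5; 1 GB remain.
Final drives: [6,2] [5,3] [5,3] [5,3] [4,2,1].

5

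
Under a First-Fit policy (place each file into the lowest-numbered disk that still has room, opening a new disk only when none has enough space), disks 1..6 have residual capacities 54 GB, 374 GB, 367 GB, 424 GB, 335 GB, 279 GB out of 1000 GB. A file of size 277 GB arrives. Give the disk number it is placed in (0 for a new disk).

Disks with room: disk 2 (374 GB), disk 3 (367 GB), disk 4 (424 GB), disk 5 (335 GB), disk 6 (279 GB).
The first with room is disk 2.

2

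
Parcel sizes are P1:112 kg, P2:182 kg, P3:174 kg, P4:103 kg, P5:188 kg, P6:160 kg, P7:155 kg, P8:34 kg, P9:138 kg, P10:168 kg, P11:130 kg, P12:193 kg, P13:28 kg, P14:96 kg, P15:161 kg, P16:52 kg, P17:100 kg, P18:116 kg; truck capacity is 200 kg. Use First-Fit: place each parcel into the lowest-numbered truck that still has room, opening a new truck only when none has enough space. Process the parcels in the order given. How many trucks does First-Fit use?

Put P1 (112 kg) in truck 1; 88 kg remain.
Put P2 (182 kg) in truck 2; 18 kg remain.
Put P3 (174 kg) in truck 3; 26 kg remain.
Put P4 (103 kg) in truck 4; 97 kg remain.
Put P5 (188 kg) in truck 5; 12 kg remain.
Put P6 (160 kg) in truck 6; 40 kg remain.
Put P7 (155 kg) in truck 7; 45 kg remain.
Put P8 (34 kg) in truck 1; 54 kg remain.
Put P9 (138 kg) in truck 8; 62 kg remain.
Put P10 (168 kg) in truck 9; 32 kg remain.
Put P11 (130 kg) in truck 10; 70 kg remain.
Put P12 (193 kg) in truck 11; 7 kg remain.
Put P13 (28 kg) in truck 1; 26 kg remain.
Put P14 (96 kg) in truck 4; 1 kg remain.
Put P15 (161 kg) in truck 12; 39 kg remain.
Put P16 (52 kg) in truck 8; 10 kg remain.
Put P17 (100 kg) in truck 13; 100 kg remain.
Put P18 (116 kg) in truck 14; 84 kg remain.

14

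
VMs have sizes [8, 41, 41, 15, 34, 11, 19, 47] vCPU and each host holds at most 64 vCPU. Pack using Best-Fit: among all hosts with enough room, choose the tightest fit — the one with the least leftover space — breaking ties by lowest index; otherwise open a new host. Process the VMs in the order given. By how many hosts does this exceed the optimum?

0

Best-Fit: [8,41,15] [41,11] [34,19] [47] → 4 hosts.
Total size 216 vCPU; any packing needs at least ⌈216/64⌉ = 4 hosts.
So 4 is already optimal.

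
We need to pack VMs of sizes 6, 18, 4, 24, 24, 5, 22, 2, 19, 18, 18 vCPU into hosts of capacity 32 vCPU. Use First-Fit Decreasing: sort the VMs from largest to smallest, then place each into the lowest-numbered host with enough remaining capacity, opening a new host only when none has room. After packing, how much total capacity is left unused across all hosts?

Sorted descending: 24, 24, 22, 19, 18, 18, 18, 6, 5, 4, 2.
Put 24 vCPU in host 1; 8 vCPU remain.
Put 24 vCPU in host 2; 8 vCPU remain.
Put 22 vCPU in host 3; 10 vCPU remain.
Put 19 vCPU in host 4; 13 vCPU remain.
Put 18 vCPU in host 5; 14 vCPU remain.
Put 18 vCPU in host 6; 14 vCPU remain.
Put 18 vCPU in host 7; 14 vCPU remain.
Put 6 vCPU in host 1; 2 vCPU remain.
Put 5 vCPU in host 2; 3 vCPU remain.
Put 4 vCPU in host 3; 6 vCPU remain.
Put 2 vCPU in host 1; 0 vCPU remain.
7 hosts × 32 vCPU = 224 vCPU; used 160 vCPU; unused 64 vCPU.

64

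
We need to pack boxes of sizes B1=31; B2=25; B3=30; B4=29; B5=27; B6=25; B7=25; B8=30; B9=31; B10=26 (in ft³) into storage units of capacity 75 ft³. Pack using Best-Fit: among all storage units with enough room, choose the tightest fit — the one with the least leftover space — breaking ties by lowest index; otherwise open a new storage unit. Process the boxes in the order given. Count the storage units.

5 storage units

B1 (31 ft³) → storage unit 1 (remaining 44 ft³)
B2 (25 ft³) → storage unit 1 (remaining 19 ft³)
B3 (30 ft³) → storage unit 2 (remaining 45 ft³)
B4 (29 ft³) → storage unit 2 (remaining 16 ft³)
B5 (27 ft³) → storage unit 3 (remaining 48 ft³)
B6 (25 ft³) → storage unit 3 (remaining 23 ft³)
B7 (25 ft³) → storage unit 4 (remaining 50 ft³)
B8 (30 ft³) → storage unit 4 (remaining 20 ft³)
B9 (31 ft³) → storage unit 5 (remaining 44 ft³)
B10 (26 ft³) → storage unit 5 (remaining 18 ft³)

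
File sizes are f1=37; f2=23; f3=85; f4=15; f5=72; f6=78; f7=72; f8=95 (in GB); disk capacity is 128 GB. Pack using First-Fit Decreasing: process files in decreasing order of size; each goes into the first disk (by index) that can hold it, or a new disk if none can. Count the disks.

5

Sorted descending: 95, 85, 78, 72, 72, 37, 23, 15.
95 GB → disk 1 (remaining 33 GB)
85 GB → disk 2 (remaining 43 GB)
78 GB → disk 3 (remaining 50 GB)
72 GB → disk 4 (remaining 56 GB)
72 GB → disk 5 (remaining 56 GB)
37 GB → disk 2 (remaining 6 GB)
23 GB → disk 1 (remaining 10 GB)
15 GB → disk 3 (remaining 35 GB)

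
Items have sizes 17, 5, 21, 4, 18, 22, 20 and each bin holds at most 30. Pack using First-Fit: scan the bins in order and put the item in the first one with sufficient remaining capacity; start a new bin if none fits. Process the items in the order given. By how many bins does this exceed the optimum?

First-Fit: [17,5,4] [21] [18] [22] [20] → 5 bins.
5 items exceed 15 (half the capacity), and no two of those can share a bin, so at least 5 bins are needed.
So 5 is already optimal.

0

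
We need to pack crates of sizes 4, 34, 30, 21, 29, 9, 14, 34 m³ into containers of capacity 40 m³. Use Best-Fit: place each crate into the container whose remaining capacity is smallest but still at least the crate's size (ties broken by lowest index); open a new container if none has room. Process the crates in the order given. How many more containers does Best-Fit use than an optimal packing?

0

Best-Fit: [4,34] [30,9] [21,14] [29] [34] → 5 containers.
Total size 175 m³; any packing needs at least ⌈175/40⌉ = 5 containers.
So 5 is already optimal.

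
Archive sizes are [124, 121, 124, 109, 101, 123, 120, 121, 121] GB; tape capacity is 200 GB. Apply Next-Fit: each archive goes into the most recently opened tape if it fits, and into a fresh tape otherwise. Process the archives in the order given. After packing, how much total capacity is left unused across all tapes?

736

Put 124 GB in tape 1; 76 GB remain.
Put 121 GB in tape 2; 79 GB remain.
Put 124 GB in tape 3; 76 GB remain.
Put 109 GB in tape 4; 91 GB remain.
Put 101 GB in tape 5; 99 GB remain.
Put 123 GB in tape 6; 77 GB remain.
Put 120 GB in tape 7; 80 GB remain.
Put 121 GB in tape 8; 79 GB remain.
Put 121 GB in tape 9; 79 GB remain.
9 tapes × 200 GB = 1800 GB; used 1064 GB; unused 736 GB.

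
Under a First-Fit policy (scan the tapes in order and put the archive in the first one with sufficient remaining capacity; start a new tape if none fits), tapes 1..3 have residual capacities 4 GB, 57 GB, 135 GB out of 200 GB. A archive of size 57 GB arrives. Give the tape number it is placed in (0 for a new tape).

Tapes with room: tape 2 (57 GB), tape 3 (135 GB).
The first with room is tape 2.

2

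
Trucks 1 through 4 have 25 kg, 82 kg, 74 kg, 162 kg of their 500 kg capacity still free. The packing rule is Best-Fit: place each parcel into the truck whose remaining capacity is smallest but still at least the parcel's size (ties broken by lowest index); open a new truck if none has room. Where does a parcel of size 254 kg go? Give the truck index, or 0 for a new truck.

0

No truck has ≥ 254 kg free, so a new truck is opened.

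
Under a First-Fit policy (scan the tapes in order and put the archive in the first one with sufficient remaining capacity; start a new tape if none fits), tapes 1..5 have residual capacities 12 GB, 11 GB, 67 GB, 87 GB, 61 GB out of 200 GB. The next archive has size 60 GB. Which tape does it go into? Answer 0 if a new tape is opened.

3

Tapes with room: tape 3 (67 GB), tape 4 (87 GB), tape 5 (61 GB).
The first with room is tape 3.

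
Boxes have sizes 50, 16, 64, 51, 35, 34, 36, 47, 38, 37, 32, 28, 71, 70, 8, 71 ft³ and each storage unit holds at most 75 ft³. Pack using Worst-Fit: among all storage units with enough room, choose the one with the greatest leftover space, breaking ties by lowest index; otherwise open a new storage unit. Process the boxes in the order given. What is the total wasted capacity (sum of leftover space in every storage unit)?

62

Put 50 ft³ in storage unit 1; 25 ft³ remain.
Put 16 ft³ in storage unit 1; 9 ft³ remain.
Put 64 ft³ in storage unit 2; 11 ft³ remain.
Put 51 ft³ in storage unit 3; 24 ft³ remain.
Put 35 ft³ in storage unit 4; 40 ft³ remain.
Put 34 ft³ in storage unit 4; 6 ft³ remain.
Put 36 ft³ in storage unit 5; 39 ft³ remain.
Put 47 ft³ in storage unit 6; 28 ft³ remain.
Put 38 ft³ in storage unit 5; 1 ft³ remain.
Put 37 ft³ in storage unit 7; 38 ft³ remain.
Put 32 ft³ in storage unit 7; 6 ft³ remain.
Put 28 ft³ in storage unit 6; 0 ft³ remain.
Put 71 ft³ in storage unit 8; 4 ft³ remain.
Put 70 ft³ in storage unit 9; 5 ft³ remain.
Put 8 ft³ in storage unit 3; 16 ft³ remain.
Put 71 ft³ in storage unit 10; 4 ft³ remain.
10 storage units × 75 ft³ = 750 ft³; used 688 ft³; unused 62 ft³.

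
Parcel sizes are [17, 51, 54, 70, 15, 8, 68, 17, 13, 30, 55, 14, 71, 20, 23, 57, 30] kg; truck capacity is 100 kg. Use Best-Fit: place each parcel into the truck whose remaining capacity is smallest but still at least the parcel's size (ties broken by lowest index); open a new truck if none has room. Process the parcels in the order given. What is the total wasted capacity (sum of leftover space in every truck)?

truck 1: place 17 kg, 83 kg left
truck 1: place 51 kg, 32 kg left
truck 2: place 54 kg, 46 kg left
truck 3: place 70 kg, 30 kg left
truck 3: place 15 kg, 15 kg left
truck 3: place 8 kg, 7 kg left
truck 4: place 68 kg, 32 kg left
truck 1: place 17 kg, 15 kg left
truck 1: place 13 kg, 2 kg left
truck 4: place 30 kg, 2 kg left
truck 5: place 55 kg, 45 kg left
truck 5: place 14 kg, 31 kg left
truck 6: place 71 kg, 29 kg left
truck 6: place 20 kg, 9 kg left
truck 5: place 23 kg, 8 kg left
truck 7: place 57 kg, 43 kg left
truck 7: place 30 kg, 13 kg left
7 trucks × 100 kg = 700 kg; used 613 kg; unused 87 kg.

87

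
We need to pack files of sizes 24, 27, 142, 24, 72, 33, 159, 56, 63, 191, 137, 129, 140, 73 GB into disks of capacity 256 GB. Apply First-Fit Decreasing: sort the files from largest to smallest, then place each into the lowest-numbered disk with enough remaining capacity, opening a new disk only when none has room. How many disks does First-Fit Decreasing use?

Sorted descending: 191, 159, 142, 140, 137, 129, 73, 72, 63, 56, 33, 27, 24, 24.
disk 1: place 191 GB, 65 GB left
disk 2: place 159 GB, 97 GB left
disk 3: place 142 GB, 114 GB left
disk 4: place 140 GB, 116 GB left
disk 5: place 137 GB, 119 GB left
disk 6: place 129 GB, 127 GB left
disk 2: place 73 GB, 24 GB left
disk 3: place 72 GB, 42 GB left
disk 1: place 63 GB, 2 GB left
disk 4: place 56 GB, 60 GB left
disk 3: place 33 GB, 9 GB left
disk 4: place 27 GB, 33 GB left
disk 2: place 24 GB, 0 GB left
disk 4: place 24 GB, 9 GB left

6 disks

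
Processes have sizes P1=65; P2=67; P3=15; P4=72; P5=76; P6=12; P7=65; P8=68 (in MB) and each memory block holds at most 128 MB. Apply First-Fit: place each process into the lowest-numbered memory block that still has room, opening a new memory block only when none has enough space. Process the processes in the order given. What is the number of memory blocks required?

memory block 1: place P1 (65 MB), 63 MB left
memory block 2: place P2 (67 MB), 61 MB left
memory block 1: place P3 (15 MB), 48 MB left
memory block 3: place P4 (72 MB), 56 MB left
memory block 4: place P5 (76 MB), 52 MB left
memory block 1: place P6 (12 MB), 36 MB left
memory block 5: place P7 (65 MB), 63 MB left
memory block 6: place P8 (68 MB), 60 MB left

6 memory blocks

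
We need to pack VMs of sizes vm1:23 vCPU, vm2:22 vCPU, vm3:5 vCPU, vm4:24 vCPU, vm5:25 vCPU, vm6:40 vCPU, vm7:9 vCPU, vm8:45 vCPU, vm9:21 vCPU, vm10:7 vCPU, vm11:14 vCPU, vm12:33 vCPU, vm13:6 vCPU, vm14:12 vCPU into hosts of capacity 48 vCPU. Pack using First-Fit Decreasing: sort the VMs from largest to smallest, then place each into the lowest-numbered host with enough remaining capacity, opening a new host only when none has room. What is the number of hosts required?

7

Sorted descending: 45, 40, 33, 25, 24, 23, 22, 21, 14, 12, 9, 7, 6, 5.
Put 45 vCPU in host 1; 3 vCPU remain.
Put 40 vCPU in host 2; 8 vCPU remain.
Put 33 vCPU in host 3; 15 vCPU remain.
Put 25 vCPU in host 4; 23 vCPU remain.
Put 24 vCPU in host 5; 24 vCPU remain.
Put 23 vCPU in host 4; 0 vCPU remain.
Put 22 vCPU in host 5; 2 vCPU remain.
Put 21 vCPU in host 6; 27 vCPU remain.
Put 14 vCPU in host 3; 1 vCPU remain.
Put 12 vCPU in host 6; 15 vCPU remain.
Put 9 vCPU in host 6; 6 vCPU remain.
Put 7 vCPU in host 2; 1 vCPU remain.
Put 6 vCPU in host 6; 0 vCPU remain.
Put 5 vCPU in host 7; 43 vCPU remain.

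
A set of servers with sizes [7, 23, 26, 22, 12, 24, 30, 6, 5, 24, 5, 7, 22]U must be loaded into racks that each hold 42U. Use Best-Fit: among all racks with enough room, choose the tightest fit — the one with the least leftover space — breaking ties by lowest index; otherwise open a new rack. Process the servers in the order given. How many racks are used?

7 racks

rack 1: place 7U, 35U left
rack 1: place 23U, 12U left
rack 2: place 26U, 16U left
rack 3: place 22U, 20U left
rack 1: place 12U, 0U left
rack 4: place 24U, 18U left
rack 5: place 30U, 12U left
rack 5: place 6U, 6U left
rack 5: place 5U, 1U left
rack 6: place 24U, 18U left
rack 2: place 5U, 11U left
rack 2: place 7U, 4U left
rack 7: place 22U, 20U left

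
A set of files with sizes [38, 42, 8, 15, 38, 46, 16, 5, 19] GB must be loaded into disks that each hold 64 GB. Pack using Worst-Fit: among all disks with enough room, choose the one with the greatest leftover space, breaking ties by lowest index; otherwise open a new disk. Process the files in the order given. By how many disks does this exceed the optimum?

Worst-Fit: [38,8,5] [42,15] [38,16] [46] [19] → 5 disks.
Total size 227 GB; any packing needs at least ⌈227/64⌉ = 4 disks.
An optimal packing achieves that bound: [46,16] [42,19] [38,15,8] [38,5] → 4 disks.
Excess: 5 − 4 = 1.

1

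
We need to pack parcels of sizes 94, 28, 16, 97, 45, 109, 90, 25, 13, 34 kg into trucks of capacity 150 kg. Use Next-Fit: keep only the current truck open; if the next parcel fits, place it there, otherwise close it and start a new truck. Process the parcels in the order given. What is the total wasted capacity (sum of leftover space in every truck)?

199

Put 94 kg in truck 1; 56 kg remain.
Put 28 kg in truck 1; 28 kg remain.
Put 16 kg in truck 1; 12 kg remain.
Put 97 kg in truck 2; 53 kg remain.
Put 45 kg in truck 2; 8 kg remain.
Put 109 kg in truck 3; 41 kg remain.
Put 90 kg in truck 4; 60 kg remain.
Put 25 kg in truck 4; 35 kg remain.
Put 13 kg in truck 4; 22 kg remain.
Put 34 kg in truck 5; 116 kg remain.
5 trucks × 150 kg = 750 kg; used 551 kg; unused 199 kg.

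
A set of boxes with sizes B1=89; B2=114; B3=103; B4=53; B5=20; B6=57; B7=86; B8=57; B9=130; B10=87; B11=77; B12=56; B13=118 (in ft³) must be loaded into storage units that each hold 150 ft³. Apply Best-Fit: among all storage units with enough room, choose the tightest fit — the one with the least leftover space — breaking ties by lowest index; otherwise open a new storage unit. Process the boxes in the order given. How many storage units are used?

8

storage unit 1: place B1 (89 ft³), 61 ft³ left
storage unit 2: place B2 (114 ft³), 36 ft³ left
storage unit 3: place B3 (103 ft³), 47 ft³ left
storage unit 1: place B4 (53 ft³), 8 ft³ left
storage unit 2: place B5 (20 ft³), 16 ft³ left
storage unit 4: place B6 (57 ft³), 93 ft³ left
storage unit 4: place B7 (86 ft³), 7 ft³ left
storage unit 5: place B8 (57 ft³), 93 ft³ left
storage unit 6: place B9 (130 ft³), 20 ft³ left
storage unit 5: place B10 (87 ft³), 6 ft³ left
storage unit 7: place B11 (77 ft³), 73 ft³ left
storage unit 7: place B12 (56 ft³), 17 ft³ left
storage unit 8: place B13 (118 ft³), 32 ft³ left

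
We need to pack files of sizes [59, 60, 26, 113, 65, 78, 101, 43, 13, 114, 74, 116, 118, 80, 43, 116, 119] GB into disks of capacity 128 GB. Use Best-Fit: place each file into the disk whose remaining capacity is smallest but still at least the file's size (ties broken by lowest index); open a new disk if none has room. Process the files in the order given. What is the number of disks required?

12 disks

disk 1: place 59 GB, 69 GB left
disk 1: place 60 GB, 9 GB left
disk 2: place 26 GB, 102 GB left
disk 3: place 113 GB, 15 GB left
disk 2: place 65 GB, 37 GB left
disk 4: place 78 GB, 50 GB left
disk 5: place 101 GB, 27 GB left
disk 4: place 43 GB, 7 GB left
disk 3: place 13 GB, 2 GB left
disk 6: place 114 GB, 14 GB left
disk 7: place 74 GB, 54 GB left
disk 8: place 116 GB, 12 GB left
disk 9: place 118 GB, 10 GB left
disk 10: place 80 GB, 48 GB left
disk 10: place 43 GB, 5 GB left
disk 11: place 116 GB, 12 GB left
disk 12: place 119 GB, 9 GB left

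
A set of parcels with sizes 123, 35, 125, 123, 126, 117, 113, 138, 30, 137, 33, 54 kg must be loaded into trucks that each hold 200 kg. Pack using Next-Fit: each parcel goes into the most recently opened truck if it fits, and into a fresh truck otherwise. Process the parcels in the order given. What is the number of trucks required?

truck 1: place 123 kg, 77 kg left
truck 1: place 35 kg, 42 kg left
truck 2: place 125 kg, 75 kg left
truck 3: place 123 kg, 77 kg left
truck 4: place 126 kg, 74 kg left
truck 5: place 117 kg, 83 kg left
truck 6: place 113 kg, 87 kg left
truck 7: place 138 kg, 62 kg left
truck 7: place 30 kg, 32 kg left
truck 8: place 137 kg, 63 kg left
truck 8: place 33 kg, 30 kg left
truck 9: place 54 kg, 146 kg left

9 trucks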